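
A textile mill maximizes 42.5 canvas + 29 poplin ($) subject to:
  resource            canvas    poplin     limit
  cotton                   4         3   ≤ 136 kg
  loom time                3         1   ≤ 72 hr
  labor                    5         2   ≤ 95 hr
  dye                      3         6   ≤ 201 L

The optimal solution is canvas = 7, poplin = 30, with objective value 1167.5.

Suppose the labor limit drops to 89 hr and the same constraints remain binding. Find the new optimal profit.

Binding: labor and dye. Non-binding: cotton (18 unused), loom time (21 unused).
Slack constraints have shadow price 0 (complementary slackness).
From A_Bᵀ y = c: 5·y_labor + 3·y_dye = 42.5; 2·y_labor + 6·y_dye = 29.
→ y_labor = 7 and y_dye = 2.5.
Δz = y_labor·Δb = 7 × (-6) = -42, so new z* = 1167.5 − 42 = 1125.5.

1125.5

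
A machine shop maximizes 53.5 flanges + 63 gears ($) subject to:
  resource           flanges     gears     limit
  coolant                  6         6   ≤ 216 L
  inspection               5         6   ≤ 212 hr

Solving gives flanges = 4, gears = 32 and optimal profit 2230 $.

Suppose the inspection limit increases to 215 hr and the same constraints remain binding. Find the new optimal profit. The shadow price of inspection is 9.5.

2258.5

Δb = 3, so new z* = 2230 + (9.5)·(3) = 2230 + 28.5 = 2258.5.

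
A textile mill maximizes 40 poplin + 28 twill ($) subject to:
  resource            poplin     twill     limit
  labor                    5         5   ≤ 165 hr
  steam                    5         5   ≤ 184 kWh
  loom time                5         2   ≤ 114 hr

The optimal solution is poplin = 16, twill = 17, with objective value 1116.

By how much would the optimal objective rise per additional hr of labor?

Check each constraint at x*: labor 165/165 (tight); steam 165/184 (slack 19); loom time 114/114 (tight).
Slack constraints have shadow price 0 (complementary slackness).
Dual feasibility on the basic columns requires 5·y_labor + 5·y_loom time = 40, 5·y_labor + 2·y_loom time = 28.
Solving: y_labor = 4, y_loom time = 4.
Shadow price of labor = 4.

4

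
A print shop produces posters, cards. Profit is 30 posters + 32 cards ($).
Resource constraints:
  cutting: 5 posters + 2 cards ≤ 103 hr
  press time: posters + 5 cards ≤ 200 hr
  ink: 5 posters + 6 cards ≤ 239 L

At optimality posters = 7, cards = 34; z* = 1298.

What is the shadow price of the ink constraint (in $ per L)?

5

At the optimum: cutting uses 103 of 103 (binding); press time uses 177 of 200 (slack = 23); ink uses 239 of 239 (binding).
Slack constraints have shadow price 0 (complementary slackness).
Dual feasibility on the basic columns requires 5·y_cutting + 5·y_ink = 30, 2·y_cutting + 6·y_ink = 32.
This yields shadow prices y_cutting = 1, y_ink = 5.
Shadow price of ink = 5.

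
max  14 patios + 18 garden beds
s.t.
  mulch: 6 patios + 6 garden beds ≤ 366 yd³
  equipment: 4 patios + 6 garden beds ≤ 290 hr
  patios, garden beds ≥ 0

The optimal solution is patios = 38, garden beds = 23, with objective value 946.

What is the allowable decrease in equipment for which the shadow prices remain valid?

Binding constraints: mulch, equipment. The basis is B = [[6,6],[4,6]] with det 12.
Per unit decrease in equipment, x* moves by d = (0.5, -0.5).
The basis stays optimal until garden beds reaches 0; allowable decrease = 46 hr.

46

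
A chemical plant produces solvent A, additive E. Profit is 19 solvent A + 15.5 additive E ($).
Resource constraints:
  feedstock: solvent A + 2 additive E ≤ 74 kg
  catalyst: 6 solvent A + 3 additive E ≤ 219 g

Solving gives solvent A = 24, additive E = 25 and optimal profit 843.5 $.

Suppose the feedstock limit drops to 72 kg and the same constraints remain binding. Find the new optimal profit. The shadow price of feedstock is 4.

835.5

Δb = -2, so new z* = 843.5 + (4)·(-2) = 843.5 − 8 = 835.5.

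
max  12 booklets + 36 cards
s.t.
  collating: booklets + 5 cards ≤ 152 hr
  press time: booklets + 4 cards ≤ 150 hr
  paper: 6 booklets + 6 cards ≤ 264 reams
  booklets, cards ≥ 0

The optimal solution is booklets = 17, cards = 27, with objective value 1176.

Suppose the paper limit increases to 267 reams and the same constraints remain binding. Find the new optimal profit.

1179

At the optimum: collating uses 152 of 152 (binding); press time uses 125 of 150 (slack = 25); paper uses 264 of 264 (binding).
Slack constraints have shadow price 0 (complementary slackness).
The binding rows give the dual system: 1·y_collating + 6·y_paper = 12 and 5·y_collating + 6·y_paper = 36.
This yields shadow prices y_collating = 6, y_paper = 1.
Δz = y_paper·Δb = 1 × (3) = 3, so new z* = 1176 + 3 = 1179.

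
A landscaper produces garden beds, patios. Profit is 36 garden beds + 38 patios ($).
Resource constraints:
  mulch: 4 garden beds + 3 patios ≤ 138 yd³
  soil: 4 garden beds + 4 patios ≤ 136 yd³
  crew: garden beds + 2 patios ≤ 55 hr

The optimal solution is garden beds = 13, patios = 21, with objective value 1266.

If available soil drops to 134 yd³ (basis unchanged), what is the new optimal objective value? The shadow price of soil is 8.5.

Δb = -2, so new z* = 1266 + (8.5)·(-2) = 1266 − 17 = 1249.

1249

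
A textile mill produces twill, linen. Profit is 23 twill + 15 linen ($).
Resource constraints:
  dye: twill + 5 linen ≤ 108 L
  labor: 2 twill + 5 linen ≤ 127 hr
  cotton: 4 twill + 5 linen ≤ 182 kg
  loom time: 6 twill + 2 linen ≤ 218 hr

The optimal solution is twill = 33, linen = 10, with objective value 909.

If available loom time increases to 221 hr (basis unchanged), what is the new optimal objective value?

916.5

Binding: cotton and loom time. Non-binding: dye (25 unused), labor (11 unused).
Slack constraints have shadow price 0 (complementary slackness).
From A_Bᵀ y = c: 4·y_cotton + 6·y_loom time = 23; 5·y_cotton + 2·y_loom time = 15.
→ y_cotton = 2 and y_loom time = 2.5.
Δz = y_loom time·Δb = 2.5 × (3) = 7.5, so new z* = 909 + 7.5 = 916.5.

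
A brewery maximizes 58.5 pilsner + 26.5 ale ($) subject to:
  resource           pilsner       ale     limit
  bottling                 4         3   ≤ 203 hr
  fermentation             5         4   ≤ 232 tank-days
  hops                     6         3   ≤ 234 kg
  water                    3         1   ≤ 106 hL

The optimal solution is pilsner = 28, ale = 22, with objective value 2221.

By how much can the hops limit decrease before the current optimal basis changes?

Binding constraints: hops, water. The basis is B = [[6,3],[3,1]] with det -3.
Per unit decrease in hops, x* moves by d = (0.3333, -1).
The basis stays optimal until ale reaches 0; allowable decrease = 22 kg.

22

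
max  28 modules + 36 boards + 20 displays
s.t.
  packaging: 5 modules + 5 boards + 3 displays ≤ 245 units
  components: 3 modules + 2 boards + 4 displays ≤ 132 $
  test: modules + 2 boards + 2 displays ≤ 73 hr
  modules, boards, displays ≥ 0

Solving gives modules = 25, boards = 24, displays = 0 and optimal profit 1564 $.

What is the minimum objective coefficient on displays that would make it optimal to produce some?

28

Check each constraint at x*: packaging 245/245 (tight); components 123/132 (slack 9); test 73/73 (tight).
By complementary slackness, y = 0 for the non-binding constraint.
Dual feasibility on the basic columns requires 5·y_packaging + 1·y_test = 28, 5·y_packaging + 2·y_test = 36.
Solving: y_packaging = 4, y_test = 8.
displays enters the basis when its profit ≥ yᵀa₃ = 4·3 + 8·2 = 28.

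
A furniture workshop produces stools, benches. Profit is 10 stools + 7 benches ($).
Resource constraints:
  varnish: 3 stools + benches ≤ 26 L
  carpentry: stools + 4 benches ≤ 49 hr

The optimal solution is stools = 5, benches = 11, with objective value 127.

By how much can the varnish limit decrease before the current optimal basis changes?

13.75

Binding constraints: varnish, carpentry. The basis is B = [[3,1],[1,4]] with det 11.
Per unit decrease in varnish, x* moves by d = (-0.3636, 0.0909).
The basis stays optimal until stools reaches 0; allowable decrease = 13.75 L.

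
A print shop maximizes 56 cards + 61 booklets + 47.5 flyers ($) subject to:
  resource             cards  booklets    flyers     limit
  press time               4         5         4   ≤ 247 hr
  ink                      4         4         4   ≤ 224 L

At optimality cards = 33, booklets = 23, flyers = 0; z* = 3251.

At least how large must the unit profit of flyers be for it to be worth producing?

56

At the optimum: press time uses 247 of 247 (binding); ink uses 224 of 224 (binding).
Dual feasibility on the basic columns requires 4·y_press time + 4·y_ink = 56, 5·y_press time + 4·y_ink = 61.
→ y_press time = 5 and y_ink = 9.
flyers enters the basis when its profit ≥ yᵀa₃ = 5·4 + 9·4 = 56.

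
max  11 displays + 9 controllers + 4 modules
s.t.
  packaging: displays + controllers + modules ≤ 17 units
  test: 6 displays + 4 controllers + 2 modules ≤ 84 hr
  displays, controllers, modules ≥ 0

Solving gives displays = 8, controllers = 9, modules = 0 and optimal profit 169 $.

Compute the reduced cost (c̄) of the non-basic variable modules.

-3

Both packaging and test are binding at x*.
Dual feasibility on the basic columns requires 1·y_packaging + 6·y_test = 11, 1·y_packaging + 4·y_test = 9.
This yields shadow prices y_packaging = 5, y_test = 1.
Reduced cost of modules: c₃ − yᵀa₃ = 4 − (5·1 + 1·2) = 4 − 7 = -3.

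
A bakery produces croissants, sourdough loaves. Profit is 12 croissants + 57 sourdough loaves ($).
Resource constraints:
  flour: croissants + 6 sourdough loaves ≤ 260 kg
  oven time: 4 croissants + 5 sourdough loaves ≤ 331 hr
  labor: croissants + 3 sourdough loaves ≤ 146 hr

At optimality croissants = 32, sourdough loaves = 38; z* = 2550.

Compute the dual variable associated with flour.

Binding: flour and labor. Non-binding: oven time (13 unused).
By complementary slackness, y = 0 for the non-binding constraint.
From A_Bᵀ y = c: 1·y_flour + 1·y_labor = 12; 6·y_flour + 3·y_labor = 57.
Solving: y_flour = 7, y_labor = 5.
Shadow price of flour = 7.

7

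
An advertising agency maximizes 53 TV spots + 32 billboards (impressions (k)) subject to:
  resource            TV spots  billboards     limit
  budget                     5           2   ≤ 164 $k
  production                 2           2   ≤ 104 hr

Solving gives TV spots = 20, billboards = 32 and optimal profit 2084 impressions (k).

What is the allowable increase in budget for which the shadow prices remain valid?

Binding constraints: budget, production. The basis is B = [[5,2],[2,2]] with det 6.
Per unit increase in budget, x* moves by d = (0.3333, -0.3333).
The basis stays optimal until billboards reaches 0; allowable increase = 96 $k.

96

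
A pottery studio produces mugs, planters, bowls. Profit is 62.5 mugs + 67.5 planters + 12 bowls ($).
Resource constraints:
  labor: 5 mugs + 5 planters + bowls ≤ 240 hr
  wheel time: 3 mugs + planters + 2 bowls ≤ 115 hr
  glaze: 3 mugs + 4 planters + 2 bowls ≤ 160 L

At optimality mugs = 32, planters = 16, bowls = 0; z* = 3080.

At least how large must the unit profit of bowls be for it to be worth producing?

Binding: labor and glaze. Non-binding: wheel time (3 unused).
By complementary slackness, y = 0 for the non-binding constraint.
Dual feasibility on the basic columns requires 5·y_labor + 3·y_glaze = 62.5, 5·y_labor + 4·y_glaze = 67.5.
This yields shadow prices y_labor = 9.5, y_glaze = 5.
bowls enters the basis when its profit ≥ yᵀa₃ = 9.5·1 + 5·2 = 19.5.

19.5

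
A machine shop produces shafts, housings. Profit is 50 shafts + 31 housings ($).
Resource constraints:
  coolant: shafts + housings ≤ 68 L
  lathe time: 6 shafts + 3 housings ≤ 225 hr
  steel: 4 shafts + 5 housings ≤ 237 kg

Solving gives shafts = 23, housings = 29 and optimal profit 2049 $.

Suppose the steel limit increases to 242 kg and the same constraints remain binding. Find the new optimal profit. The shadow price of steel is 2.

2059

Δb = 5, so new z* = 2049 + (2)·(5) = 2049 + 10 = 2059.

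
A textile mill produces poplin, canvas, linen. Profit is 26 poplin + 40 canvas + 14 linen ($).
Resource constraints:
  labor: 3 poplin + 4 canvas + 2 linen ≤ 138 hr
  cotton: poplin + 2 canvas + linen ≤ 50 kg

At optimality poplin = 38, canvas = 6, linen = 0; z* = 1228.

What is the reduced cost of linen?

Check each constraint at x*: labor 138/138 (tight); cotton 50/50 (tight).
Dual feasibility on the basic columns requires 3·y_labor + 1·y_cotton = 26, 4·y_labor + 2·y_cotton = 40.
Solving: y_labor = 6, y_cotton = 8.
Reduced cost of linen: c₃ − yᵀa₃ = 14 − (6·2 + 8·1) = 14 − 20 = -6.

-6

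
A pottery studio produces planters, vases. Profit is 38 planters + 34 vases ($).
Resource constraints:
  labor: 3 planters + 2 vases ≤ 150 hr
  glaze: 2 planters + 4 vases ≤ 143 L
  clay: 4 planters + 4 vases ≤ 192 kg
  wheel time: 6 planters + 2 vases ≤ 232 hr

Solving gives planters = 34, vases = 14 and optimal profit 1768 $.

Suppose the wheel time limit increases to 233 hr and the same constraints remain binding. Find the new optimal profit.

1769

Binding: clay and wheel time. Non-binding: labor (20 unused), glaze (19 unused).
Slack constraints have shadow price 0 (complementary slackness).
Dual feasibility on the basic columns requires 4·y_clay + 6·y_wheel time = 38, 4·y_clay + 2·y_wheel time = 34.
→ y_clay = 8 and y_wheel time = 1.
Δz = y_wheel time·Δb = 1 × (1) = 1, so new z* = 1768 + 1 = 1769.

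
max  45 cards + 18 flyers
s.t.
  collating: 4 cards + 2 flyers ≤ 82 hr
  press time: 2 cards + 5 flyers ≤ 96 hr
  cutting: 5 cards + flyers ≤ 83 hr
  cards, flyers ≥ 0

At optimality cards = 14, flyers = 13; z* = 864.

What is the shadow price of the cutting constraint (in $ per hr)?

Check each constraint at x*: collating 82/82 (tight); press time 93/96 (slack 3); cutting 83/83 (tight).
Since press time is not tight, its dual is 0.
Dual feasibility on the basic columns requires 4·y_collating + 5·y_cutting = 45, 2·y_collating + 1·y_cutting = 18.
→ y_collating = 7.5 and y_cutting = 3.
Shadow price of cutting = 3.

3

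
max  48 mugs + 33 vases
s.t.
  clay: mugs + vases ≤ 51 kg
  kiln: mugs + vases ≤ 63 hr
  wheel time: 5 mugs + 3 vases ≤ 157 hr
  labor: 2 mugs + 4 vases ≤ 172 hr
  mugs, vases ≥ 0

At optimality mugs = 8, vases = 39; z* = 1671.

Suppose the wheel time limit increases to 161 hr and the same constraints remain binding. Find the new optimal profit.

Binding: wheel time and labor. Non-binding: clay (4 unused), kiln (16 unused).
Since clay, kiln are not tight, their duals are 0.
From A_Bᵀ y = c: 5·y_wheel time + 2·y_labor = 48; 3·y_wheel time + 4·y_labor = 33.
Solving: y_wheel time = 9, y_labor = 1.5.
Δz = y_wheel time·Δb = 9 × (4) = 36, so new z* = 1671 + 36 = 1707.

1707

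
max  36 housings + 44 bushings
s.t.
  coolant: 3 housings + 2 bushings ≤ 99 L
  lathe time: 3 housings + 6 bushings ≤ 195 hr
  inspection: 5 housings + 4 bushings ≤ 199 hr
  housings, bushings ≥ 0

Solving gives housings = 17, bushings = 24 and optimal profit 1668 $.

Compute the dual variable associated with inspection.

Check each constraint at x*: coolant 99/99 (tight); lathe time 195/195 (tight); inspection 181/199 (slack 18).
Slack constraints have shadow price 0 (complementary slackness).
From A_Bᵀ y = c: 3·y_coolant + 3·y_lathe time = 36; 2·y_coolant + 6·y_lathe time = 44.
Solving: y_coolant = 7, y_lathe time = 5.
Shadow price of inspection = 0.

0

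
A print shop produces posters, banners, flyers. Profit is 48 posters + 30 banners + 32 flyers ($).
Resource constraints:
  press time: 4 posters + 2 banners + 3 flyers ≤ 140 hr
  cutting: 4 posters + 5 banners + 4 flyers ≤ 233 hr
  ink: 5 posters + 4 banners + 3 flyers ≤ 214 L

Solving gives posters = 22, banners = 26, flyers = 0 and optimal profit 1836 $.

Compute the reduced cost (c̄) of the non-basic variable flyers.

-1

At the optimum: press time uses 140 of 140 (binding); cutting uses 218 of 233 (slack = 15); ink uses 214 of 214 (binding).
By complementary slackness, y = 0 for the non-binding constraint.
The binding rows give the dual system: 4·y_press time + 5·y_ink = 48 and 2·y_press time + 4·y_ink = 30.
This yields shadow prices y_press time = 7, y_ink = 4.
Reduced cost of flyers: c₃ − yᵀa₃ = 32 − (7·3 + 4·3) = 32 − 33 = -1.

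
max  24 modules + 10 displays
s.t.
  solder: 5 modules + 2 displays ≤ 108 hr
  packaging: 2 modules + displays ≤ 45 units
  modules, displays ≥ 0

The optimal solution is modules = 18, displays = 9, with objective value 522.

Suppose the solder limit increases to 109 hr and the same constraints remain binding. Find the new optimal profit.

526

At the optimum: solder uses 108 of 108 (binding); packaging uses 45 of 45 (binding).
The binding rows give the dual system: 5·y_solder + 2·y_packaging = 24 and 2·y_solder + 1·y_packaging = 10.
Solving: y_solder = 4, y_packaging = 2.
Δz = y_solder·Δb = 4 × (1) = 4, so new z* = 522 + 4 = 526.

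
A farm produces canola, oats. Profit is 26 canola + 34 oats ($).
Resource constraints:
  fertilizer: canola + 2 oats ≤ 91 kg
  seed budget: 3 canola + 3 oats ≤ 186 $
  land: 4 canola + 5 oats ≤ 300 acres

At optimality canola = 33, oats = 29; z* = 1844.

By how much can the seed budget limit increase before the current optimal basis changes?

23

Binding constraints: fertilizer, seed budget. The basis is B = [[1,2],[3,3]] with det -3.
Per unit increase in seed budget, x* moves by d = (0.6667, -0.3333).
The basis stays optimal until land becomes binding; allowable increase = 23 $.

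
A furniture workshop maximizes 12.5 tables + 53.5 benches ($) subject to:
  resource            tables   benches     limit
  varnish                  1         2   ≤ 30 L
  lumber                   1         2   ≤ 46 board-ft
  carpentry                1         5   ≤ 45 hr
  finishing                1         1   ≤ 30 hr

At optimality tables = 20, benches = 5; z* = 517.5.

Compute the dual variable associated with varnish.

3

Check each constraint at x*: varnish 30/30 (tight); lumber 30/46 (slack 16); carpentry 45/45 (tight); finishing 25/30 (slack 5).
By complementary slackness, y = 0 for the non-binding constraints.
Dual feasibility on the basic columns requires 1·y_varnish + 1·y_carpentry = 12.5, 2·y_varnish + 5·y_carpentry = 53.5.
This yields shadow prices y_varnish = 3, y_carpentry = 9.5.
Shadow price of varnish = 3.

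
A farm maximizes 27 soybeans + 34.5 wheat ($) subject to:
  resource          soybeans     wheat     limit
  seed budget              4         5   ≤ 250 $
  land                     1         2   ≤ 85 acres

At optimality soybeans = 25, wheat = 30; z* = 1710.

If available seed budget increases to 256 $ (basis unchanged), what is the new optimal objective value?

Both seed budget and land are binding at x*.
The binding rows give the dual system: 4·y_seed budget + 1·y_land = 27 and 5·y_seed budget + 2·y_land = 34.5.
Solving: y_seed budget = 6.5, y_land = 1.
Δz = y_seed budget·Δb = 6.5 × (6) = 39, so new z* = 1710 + 39 = 1749.

1749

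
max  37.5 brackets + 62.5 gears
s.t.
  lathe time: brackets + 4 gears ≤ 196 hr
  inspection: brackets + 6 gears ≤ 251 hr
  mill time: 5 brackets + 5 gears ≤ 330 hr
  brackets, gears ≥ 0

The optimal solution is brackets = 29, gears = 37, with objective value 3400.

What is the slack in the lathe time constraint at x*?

19

lathe time used = 1·29 + 4·37 = 177; slack = 196 − 177 = 19.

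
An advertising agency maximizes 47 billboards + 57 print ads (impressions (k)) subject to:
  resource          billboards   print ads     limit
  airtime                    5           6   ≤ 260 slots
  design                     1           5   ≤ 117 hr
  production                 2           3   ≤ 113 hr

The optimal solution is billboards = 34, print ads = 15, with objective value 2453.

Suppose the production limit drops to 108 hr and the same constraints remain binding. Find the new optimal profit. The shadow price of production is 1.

2448

Δb = -5, so new z* = 2453 + (1)·(-5) = 2453 − 5 = 2448.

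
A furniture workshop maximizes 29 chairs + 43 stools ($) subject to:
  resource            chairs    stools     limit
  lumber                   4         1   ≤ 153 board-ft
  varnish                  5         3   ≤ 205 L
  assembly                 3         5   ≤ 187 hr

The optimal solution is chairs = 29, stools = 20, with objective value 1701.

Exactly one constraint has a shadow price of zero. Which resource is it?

lumber: 136/153 (slack 17)
varnish: 205/205 (binding)
assembly: 187/187 (binding)
By complementary slackness, a constraint with positive slack has shadow price 0 → lumber.

lumber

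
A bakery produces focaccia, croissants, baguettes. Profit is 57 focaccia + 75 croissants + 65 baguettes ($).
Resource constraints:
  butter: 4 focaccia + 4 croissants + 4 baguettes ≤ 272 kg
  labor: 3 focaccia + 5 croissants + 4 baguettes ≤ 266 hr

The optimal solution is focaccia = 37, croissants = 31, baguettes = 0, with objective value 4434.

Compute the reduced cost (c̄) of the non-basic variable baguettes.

-1

At the optimum: butter uses 272 of 272 (binding); labor uses 266 of 266 (binding).
The binding rows give the dual system: 4·y_butter + 3·y_labor = 57 and 4·y_butter + 5·y_labor = 75.
Solving: y_butter = 7.5, y_labor = 9.
Reduced cost of baguettes: c₃ − yᵀa₃ = 65 − (7.5·4 + 9·4) = 65 − 66 = -1.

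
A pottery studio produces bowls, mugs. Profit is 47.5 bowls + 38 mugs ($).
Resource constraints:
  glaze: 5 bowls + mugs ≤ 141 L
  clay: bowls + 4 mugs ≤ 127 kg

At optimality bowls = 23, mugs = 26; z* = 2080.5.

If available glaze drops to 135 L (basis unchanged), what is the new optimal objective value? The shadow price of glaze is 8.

2032.5

Δb = -6, so new z* = 2080.5 + (8)·(-6) = 2080.5 − 48 = 2032.5.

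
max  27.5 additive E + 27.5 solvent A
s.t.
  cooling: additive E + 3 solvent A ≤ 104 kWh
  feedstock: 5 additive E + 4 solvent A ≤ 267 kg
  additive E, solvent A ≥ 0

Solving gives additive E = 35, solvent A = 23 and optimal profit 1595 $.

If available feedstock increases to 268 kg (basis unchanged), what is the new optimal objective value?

1600

Check each constraint at x*: cooling 104/104 (tight); feedstock 267/267 (tight).
Dual feasibility on the basic columns requires 1·y_cooling + 5·y_feedstock = 27.5, 3·y_cooling + 4·y_feedstock = 27.5.
Solving: y_cooling = 2.5, y_feedstock = 5.
Δz = y_feedstock·Δb = 5 × (1) = 5, so new z* = 1595 + 5 = 1600.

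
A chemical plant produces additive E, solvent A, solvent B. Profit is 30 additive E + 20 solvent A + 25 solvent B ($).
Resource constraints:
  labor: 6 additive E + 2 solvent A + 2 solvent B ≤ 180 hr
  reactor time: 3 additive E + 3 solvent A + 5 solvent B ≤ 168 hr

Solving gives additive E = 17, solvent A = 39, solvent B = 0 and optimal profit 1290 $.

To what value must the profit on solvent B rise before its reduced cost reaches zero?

Check each constraint at x*: labor 180/180 (tight); reactor time 168/168 (tight).
Dual feasibility on the basic columns requires 6·y_labor + 3·y_reactor time = 30, 2·y_labor + 3·y_reactor time = 20.
→ y_labor = 2.5 and y_reactor time = 5.
solvent B enters the basis when its profit ≥ yᵀa₃ = 2.5·2 + 5·5 = 30.

30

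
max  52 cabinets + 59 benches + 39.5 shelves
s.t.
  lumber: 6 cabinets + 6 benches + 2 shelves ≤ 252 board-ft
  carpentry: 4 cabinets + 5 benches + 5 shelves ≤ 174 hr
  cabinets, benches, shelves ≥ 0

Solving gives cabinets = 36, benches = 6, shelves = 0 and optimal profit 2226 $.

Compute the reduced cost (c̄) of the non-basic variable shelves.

At the optimum: lumber uses 252 of 252 (binding); carpentry uses 174 of 174 (binding).
Dual feasibility on the basic columns requires 6·y_lumber + 4·y_carpentry = 52, 6·y_lumber + 5·y_carpentry = 59.
Solving: y_lumber = 4, y_carpentry = 7.
Reduced cost of shelves: c₃ − yᵀa₃ = 39.5 − (4·2 + 7·5) = 39.5 − 43 = -3.5.

-3.5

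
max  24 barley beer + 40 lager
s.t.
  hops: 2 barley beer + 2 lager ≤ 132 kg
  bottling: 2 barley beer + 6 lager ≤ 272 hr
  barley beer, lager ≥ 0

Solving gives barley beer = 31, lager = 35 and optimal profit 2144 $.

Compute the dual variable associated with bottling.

4

At the optimum: hops uses 132 of 132 (binding); bottling uses 272 of 272 (binding).
Dual feasibility on the basic columns requires 2·y_hops + 2·y_bottling = 24, 2·y_hops + 6·y_bottling = 40.
→ y_hops = 8 and y_bottling = 4.
Shadow price of bottling = 4.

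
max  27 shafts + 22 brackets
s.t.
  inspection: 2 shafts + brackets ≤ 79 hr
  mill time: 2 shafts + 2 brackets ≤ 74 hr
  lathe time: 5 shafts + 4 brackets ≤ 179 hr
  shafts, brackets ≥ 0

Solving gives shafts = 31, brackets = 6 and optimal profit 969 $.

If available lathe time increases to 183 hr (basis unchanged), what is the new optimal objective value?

Check each constraint at x*: inspection 68/79 (slack 11); mill time 74/74 (tight); lathe time 179/179 (tight).
By complementary slackness, y = 0 for the non-binding constraint.
The binding rows give the dual system: 2·y_mill time + 5·y_lathe time = 27 and 2·y_mill time + 4·y_lathe time = 22.
This yields shadow prices y_mill time = 1, y_lathe time = 5.
Δz = y_lathe time·Δb = 5 × (4) = 20, so new z* = 969 + 20 = 989.

989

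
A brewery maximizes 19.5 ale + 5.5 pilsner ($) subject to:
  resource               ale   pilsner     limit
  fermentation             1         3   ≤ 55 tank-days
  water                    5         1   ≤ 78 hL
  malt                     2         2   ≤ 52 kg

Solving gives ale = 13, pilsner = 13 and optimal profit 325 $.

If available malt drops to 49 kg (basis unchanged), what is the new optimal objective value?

Binding: water and malt. Non-binding: fermentation (3 unused).
Since fermentation is not tight, its dual is 0.
Dual feasibility on the basic columns requires 5·y_water + 2·y_malt = 19.5, 1·y_water + 2·y_malt = 5.5.
→ y_water = 3.5 and y_malt = 1.
Δz = y_malt·Δb = 1 × (-3) = -3, so new z* = 325 − 3 = 322.

322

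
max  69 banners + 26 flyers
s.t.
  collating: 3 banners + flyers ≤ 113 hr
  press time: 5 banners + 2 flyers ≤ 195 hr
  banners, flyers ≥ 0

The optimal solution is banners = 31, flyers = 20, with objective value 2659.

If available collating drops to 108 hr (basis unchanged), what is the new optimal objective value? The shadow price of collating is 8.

2619

Δb = -5, so new z* = 2659 + (8)·(-5) = 2659 − 40 = 2619.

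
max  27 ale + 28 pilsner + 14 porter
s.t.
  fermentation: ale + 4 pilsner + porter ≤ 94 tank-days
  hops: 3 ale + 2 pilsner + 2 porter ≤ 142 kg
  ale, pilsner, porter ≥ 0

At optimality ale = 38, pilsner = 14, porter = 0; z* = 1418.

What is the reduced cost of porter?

-5

Both fermentation and hops are binding at x*.
Dual feasibility on the basic columns requires 1·y_fermentation + 3·y_hops = 27, 4·y_fermentation + 2·y_hops = 28.
Solving: y_fermentation = 3, y_hops = 8.
Reduced cost of porter: c₃ − yᵀa₃ = 14 − (3·1 + 8·2) = 14 − 19 = -5.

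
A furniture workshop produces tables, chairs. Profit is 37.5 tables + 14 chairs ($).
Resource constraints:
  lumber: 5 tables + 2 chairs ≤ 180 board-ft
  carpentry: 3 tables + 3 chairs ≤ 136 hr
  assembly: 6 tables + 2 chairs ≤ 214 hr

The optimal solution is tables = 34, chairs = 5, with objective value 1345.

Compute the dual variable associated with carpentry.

At the optimum: lumber uses 180 of 180 (binding); carpentry uses 117 of 136 (slack = 19); assembly uses 214 of 214 (binding).
Slack constraints have shadow price 0 (complementary slackness).
The binding rows give the dual system: 5·y_lumber + 6·y_assembly = 37.5 and 2·y_lumber + 2·y_assembly = 14.
Solving: y_lumber = 4.5, y_assembly = 2.5.
Shadow price of carpentry = 0.

0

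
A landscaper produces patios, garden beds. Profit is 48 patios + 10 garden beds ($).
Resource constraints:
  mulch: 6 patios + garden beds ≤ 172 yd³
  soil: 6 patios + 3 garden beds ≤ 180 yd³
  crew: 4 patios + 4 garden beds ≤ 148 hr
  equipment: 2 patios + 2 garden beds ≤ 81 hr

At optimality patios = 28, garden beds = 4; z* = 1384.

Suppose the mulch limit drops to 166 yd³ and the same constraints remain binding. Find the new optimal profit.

Check each constraint at x*: mulch 172/172 (tight); soil 180/180 (tight); crew 128/148 (slack 20); equipment 64/81 (slack 17).
Slack constraints have shadow price 0 (complementary slackness).
Dual feasibility on the basic columns requires 6·y_mulch + 6·y_soil = 48, 1·y_mulch + 3·y_soil = 10.
→ y_mulch = 7 and y_soil = 1.
Δz = y_mulch·Δb = 7 × (-6) = -42, so new z* = 1384 − 42 = 1342.

1342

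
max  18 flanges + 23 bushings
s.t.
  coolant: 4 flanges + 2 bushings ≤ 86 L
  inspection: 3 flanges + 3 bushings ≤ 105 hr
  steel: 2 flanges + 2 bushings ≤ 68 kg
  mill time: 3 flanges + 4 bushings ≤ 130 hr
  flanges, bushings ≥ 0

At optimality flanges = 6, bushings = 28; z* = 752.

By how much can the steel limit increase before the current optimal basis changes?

Binding constraints: steel, mill time. The basis is B = [[2,2],[3,4]] with det 2.
Per unit increase in steel, x* moves by d = (2, -1.5).
The basis stays optimal until coolant becomes binding; allowable increase = 1.2 kg.

1.2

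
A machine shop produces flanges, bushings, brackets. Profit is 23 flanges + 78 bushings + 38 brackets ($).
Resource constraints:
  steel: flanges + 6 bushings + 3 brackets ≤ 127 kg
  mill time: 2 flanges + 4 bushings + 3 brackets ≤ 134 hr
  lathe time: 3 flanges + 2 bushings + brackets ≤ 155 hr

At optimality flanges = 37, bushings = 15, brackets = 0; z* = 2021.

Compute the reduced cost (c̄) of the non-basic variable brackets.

At the optimum: steel uses 127 of 127 (binding); mill time uses 134 of 134 (binding); lathe time uses 141 of 155 (slack = 14).
By complementary slackness, y = 0 for the non-binding constraint.
From A_Bᵀ y = c: 1·y_steel + 2·y_mill time = 23; 6·y_steel + 4·y_mill time = 78.
Solving: y_steel = 8, y_mill time = 7.5.
Reduced cost of brackets: c₃ − yᵀa₃ = 38 − (8·3 + 7.5·3) = 38 − 46.5 = -8.5.

-8.5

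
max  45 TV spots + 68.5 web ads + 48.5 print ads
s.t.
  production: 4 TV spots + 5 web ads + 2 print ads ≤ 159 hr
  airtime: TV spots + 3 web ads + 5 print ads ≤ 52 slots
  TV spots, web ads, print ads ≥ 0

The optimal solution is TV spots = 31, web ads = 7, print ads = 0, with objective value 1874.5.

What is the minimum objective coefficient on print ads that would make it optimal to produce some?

54

At the optimum: production uses 159 of 159 (binding); airtime uses 52 of 52 (binding).
The binding rows give the dual system: 4·y_production + 1·y_airtime = 45 and 5·y_production + 3·y_airtime = 68.5.
This yields shadow prices y_production = 9.5, y_airtime = 7.
print ads enters the basis when its profit ≥ yᵀa₃ = 9.5·2 + 7·5 = 54.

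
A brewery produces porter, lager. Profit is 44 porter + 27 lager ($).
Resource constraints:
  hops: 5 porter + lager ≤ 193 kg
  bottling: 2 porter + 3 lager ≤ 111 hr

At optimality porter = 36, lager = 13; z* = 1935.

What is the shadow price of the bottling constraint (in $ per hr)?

Check each constraint at x*: hops 193/193 (tight); bottling 111/111 (tight).
Dual feasibility on the basic columns requires 5·y_hops + 2·y_bottling = 44, 1·y_hops + 3·y_bottling = 27.
Solving: y_hops = 6, y_bottling = 7.
Shadow price of bottling = 7.

7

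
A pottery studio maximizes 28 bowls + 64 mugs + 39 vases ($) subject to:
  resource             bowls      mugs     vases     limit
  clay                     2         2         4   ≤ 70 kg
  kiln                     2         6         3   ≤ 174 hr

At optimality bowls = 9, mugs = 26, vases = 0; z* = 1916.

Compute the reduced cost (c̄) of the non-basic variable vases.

-8

At the optimum: clay uses 70 of 70 (binding); kiln uses 174 of 174 (binding).
From A_Bᵀ y = c: 2·y_clay + 2·y_kiln = 28; 2·y_clay + 6·y_kiln = 64.
→ y_clay = 5 and y_kiln = 9.
Reduced cost of vases: c₃ − yᵀa₃ = 39 − (5·4 + 9·3) = 39 − 47 = -8.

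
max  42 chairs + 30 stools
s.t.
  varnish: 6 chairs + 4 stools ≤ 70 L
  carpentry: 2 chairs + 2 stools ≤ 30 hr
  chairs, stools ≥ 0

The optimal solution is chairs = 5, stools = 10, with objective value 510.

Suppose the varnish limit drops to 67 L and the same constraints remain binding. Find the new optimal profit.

492

At the optimum: varnish uses 70 of 70 (binding); carpentry uses 30 of 30 (binding).
From A_Bᵀ y = c: 6·y_varnish + 2·y_carpentry = 42; 4·y_varnish + 2·y_carpentry = 30.
Solving: y_varnish = 6, y_carpentry = 3.
Δz = y_varnish·Δb = 6 × (-3) = -18, so new z* = 510 − 18 = 492.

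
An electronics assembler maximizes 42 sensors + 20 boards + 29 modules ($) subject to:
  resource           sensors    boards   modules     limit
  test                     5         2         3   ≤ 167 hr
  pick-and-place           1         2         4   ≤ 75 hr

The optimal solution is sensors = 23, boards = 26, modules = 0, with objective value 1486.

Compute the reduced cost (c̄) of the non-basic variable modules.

Both test and pick-and-place are binding at x*.
From A_Bᵀ y = c: 5·y_test + 1·y_pick-and-place = 42; 2·y_test + 2·y_pick-and-place = 20.
→ y_test = 8 and y_pick-and-place = 2.
Reduced cost of modules: c₃ − yᵀa₃ = 29 − (8·3 + 2·4) = 29 − 32 = -3.

-3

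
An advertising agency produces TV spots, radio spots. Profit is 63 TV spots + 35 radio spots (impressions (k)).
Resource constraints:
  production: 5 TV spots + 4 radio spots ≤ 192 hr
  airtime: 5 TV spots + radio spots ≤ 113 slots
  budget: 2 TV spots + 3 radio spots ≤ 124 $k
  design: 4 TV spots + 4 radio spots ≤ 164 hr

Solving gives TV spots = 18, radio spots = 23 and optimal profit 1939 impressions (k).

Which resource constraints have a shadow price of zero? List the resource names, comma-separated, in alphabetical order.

production: 182/192 (slack 10)
airtime: 113/113 (binding)
budget: 105/124 (slack 19)
design: 164/164 (binding)
By complementary slackness, a constraint with positive slack has shadow price 0 → budget, production.

budget, production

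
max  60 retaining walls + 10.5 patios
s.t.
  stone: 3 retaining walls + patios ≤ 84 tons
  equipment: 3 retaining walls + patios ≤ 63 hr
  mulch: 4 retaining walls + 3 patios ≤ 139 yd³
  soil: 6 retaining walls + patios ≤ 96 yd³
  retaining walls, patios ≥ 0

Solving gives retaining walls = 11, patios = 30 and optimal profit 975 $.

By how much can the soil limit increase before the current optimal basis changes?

Binding constraints: equipment, soil. The basis is B = [[3,1],[6,1]] with det -3.
Per unit increase in soil, x* moves by d = (0.3333, -1).
The basis stays optimal until patios reaches 0; allowable increase = 30 yd³.

30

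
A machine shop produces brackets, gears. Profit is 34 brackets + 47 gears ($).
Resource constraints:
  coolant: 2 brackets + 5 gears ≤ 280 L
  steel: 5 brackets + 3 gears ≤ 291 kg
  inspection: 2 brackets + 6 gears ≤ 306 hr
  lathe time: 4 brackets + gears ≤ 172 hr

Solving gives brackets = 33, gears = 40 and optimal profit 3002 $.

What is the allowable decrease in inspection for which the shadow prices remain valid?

220

Binding constraints: inspection, lathe time. The basis is B = [[2,6],[4,1]] with det -22.
Per unit decrease in inspection, x* moves by d = (0.0455, -0.1818).
The basis stays optimal until gears reaches 0; allowable decrease = 220 hr.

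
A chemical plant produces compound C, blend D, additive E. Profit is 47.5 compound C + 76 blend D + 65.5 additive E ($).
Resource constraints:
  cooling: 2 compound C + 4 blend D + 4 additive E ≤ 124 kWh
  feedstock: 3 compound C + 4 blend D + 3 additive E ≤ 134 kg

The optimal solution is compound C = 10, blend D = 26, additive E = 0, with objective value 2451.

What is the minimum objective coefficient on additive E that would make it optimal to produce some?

At the optimum: cooling uses 124 of 124 (binding); feedstock uses 134 of 134 (binding).
From A_Bᵀ y = c: 2·y_cooling + 3·y_feedstock = 47.5; 4·y_cooling + 4·y_feedstock = 76.
Solving: y_cooling = 9.5, y_feedstock = 9.5.
additive E enters the basis when its profit ≥ yᵀa₃ = 9.5·4 + 9.5·3 = 66.5.

66.5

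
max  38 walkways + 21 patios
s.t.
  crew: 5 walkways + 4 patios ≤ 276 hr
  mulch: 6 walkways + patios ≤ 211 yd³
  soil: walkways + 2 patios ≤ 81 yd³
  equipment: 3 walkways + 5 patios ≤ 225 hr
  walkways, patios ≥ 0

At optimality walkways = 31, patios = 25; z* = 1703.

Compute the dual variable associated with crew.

0

Binding: mulch and soil. Non-binding: crew (21 unused), equipment (7 unused).
By complementary slackness, y = 0 for the non-binding constraints.
The binding rows give the dual system: 6·y_mulch + 1·y_soil = 38 and 1·y_mulch + 2·y_soil = 21.
This yields shadow prices y_mulch = 5, y_soil = 8.
Shadow price of crew = 0.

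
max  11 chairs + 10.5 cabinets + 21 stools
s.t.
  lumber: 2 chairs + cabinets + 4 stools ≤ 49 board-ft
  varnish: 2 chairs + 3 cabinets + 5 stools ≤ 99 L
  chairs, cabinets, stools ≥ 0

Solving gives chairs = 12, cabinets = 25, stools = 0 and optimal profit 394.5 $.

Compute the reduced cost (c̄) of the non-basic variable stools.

Check each constraint at x*: lumber 49/49 (tight); varnish 99/99 (tight).
Dual feasibility on the basic columns requires 2·y_lumber + 2·y_varnish = 11, 1·y_lumber + 3·y_varnish = 10.5.
Solving: y_lumber = 3, y_varnish = 2.5.
Reduced cost of stools: c₃ − yᵀa₃ = 21 − (3·4 + 2.5·5) = 21 − 24.5 = -3.5.

-3.5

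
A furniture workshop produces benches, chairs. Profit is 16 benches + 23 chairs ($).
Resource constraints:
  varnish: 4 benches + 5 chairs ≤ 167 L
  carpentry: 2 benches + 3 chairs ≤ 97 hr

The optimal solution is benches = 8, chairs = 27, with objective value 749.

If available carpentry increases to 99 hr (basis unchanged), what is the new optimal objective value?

761

Check each constraint at x*: varnish 167/167 (tight); carpentry 97/97 (tight).
The binding rows give the dual system: 4·y_varnish + 2·y_carpentry = 16 and 5·y_varnish + 3·y_carpentry = 23.
This yields shadow prices y_varnish = 1, y_carpentry = 6.
Δz = y_carpentry·Δb = 6 × (2) = 12, so new z* = 749 + 12 = 761.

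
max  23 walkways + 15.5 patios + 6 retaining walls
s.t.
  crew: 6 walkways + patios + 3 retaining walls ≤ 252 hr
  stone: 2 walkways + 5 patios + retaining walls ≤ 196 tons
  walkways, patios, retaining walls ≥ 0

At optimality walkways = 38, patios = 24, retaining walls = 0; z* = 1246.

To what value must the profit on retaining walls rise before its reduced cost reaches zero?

11.5

Check each constraint at x*: crew 252/252 (tight); stone 196/196 (tight).
From A_Bᵀ y = c: 6·y_crew + 2·y_stone = 23; 1·y_crew + 5·y_stone = 15.5.
→ y_crew = 3 and y_stone = 2.5.
retaining walls enters the basis when its profit ≥ yᵀa₃ = 3·3 + 2.5·1 = 11.5.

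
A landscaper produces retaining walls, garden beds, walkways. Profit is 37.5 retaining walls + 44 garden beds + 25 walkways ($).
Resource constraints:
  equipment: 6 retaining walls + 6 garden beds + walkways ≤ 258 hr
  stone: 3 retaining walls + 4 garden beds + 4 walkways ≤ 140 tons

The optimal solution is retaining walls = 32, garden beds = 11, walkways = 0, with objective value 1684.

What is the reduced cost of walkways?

At the optimum: equipment uses 258 of 258 (binding); stone uses 140 of 140 (binding).
The binding rows give the dual system: 6·y_equipment + 3·y_stone = 37.5 and 6·y_equipment + 4·y_stone = 44.
→ y_equipment = 3 and y_stone = 6.5.
Reduced cost of walkways: c₃ − yᵀa₃ = 25 − (3·1 + 6.5·4) = 25 − 29 = -4.

-4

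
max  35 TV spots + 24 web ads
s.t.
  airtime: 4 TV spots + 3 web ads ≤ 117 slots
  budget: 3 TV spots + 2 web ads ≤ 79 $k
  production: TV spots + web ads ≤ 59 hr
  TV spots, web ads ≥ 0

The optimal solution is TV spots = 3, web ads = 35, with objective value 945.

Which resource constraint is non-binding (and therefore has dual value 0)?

production

airtime: 117/117 (binding)
budget: 79/79 (binding)
production: 38/59 (slack 21)
By complementary slackness, a constraint with positive slack has shadow price 0 → production.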